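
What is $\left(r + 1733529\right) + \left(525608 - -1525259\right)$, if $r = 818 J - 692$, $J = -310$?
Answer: $3530124$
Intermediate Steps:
$r = -254272$ ($r = 818 \left(-310\right) - 692 = -253580 - 692 = -254272$)
$\left(r + 1733529\right) + \left(525608 - -1525259\right) = \left(-254272 + 1733529\right) + \left(525608 - -1525259\right) = 1479257 + \left(525608 + 1525259\right) = 1479257 + 2050867 = 3530124$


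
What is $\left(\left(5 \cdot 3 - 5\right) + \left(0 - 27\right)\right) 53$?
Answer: $-901$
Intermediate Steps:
$\left(\left(5 \cdot 3 - 5\right) + \left(0 - 27\right)\right) 53 = \left(\left(15 - 5\right) + \left(0 - 27\right)\right) 53 = \left(10 - 27\right) 53 = \left(-17\right) 53 = -901$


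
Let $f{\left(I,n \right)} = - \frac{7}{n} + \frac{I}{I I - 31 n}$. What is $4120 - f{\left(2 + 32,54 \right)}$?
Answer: $\frac{57625051}{13986} \approx 4120.2$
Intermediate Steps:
$f{\left(I,n \right)} = - \frac{7}{n} + \frac{I}{I^{2} - 31 n}$
$4120 - f{\left(2 + 32,54 \right)} = 4120 - \frac{- 7 \left(2 + 32\right)^{2} + 217 \cdot 54 + \left(2 + 32\right) 54}{54 \left(\left(2 + 32\right)^{2} - 1674\right)} = 4120 - \frac{- 7 \cdot 34^{2} + 11718 + 34 \cdot 54}{54 \left(34^{2} - 1674\right)} = 4120 - \frac{\left(-7\right) 1156 + 11718 + 1836}{54 \left(1156 - 1674\right)} = 4120 - \frac{-8092 + 11718 + 1836}{54 \left(-518\right)} = 4120 - \frac{1}{54} \left(- \frac{1}{518}\right) 5462 = 4120 - - \frac{2731}{13986} = 4120 + \frac{2731}{13986} = \frac{57625051}{13986}$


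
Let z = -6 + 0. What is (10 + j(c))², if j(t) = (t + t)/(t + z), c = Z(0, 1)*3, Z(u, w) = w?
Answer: 64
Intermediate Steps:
z = -6
c = 3 (c = 1*3 = 3)
j(t) = 2*t/(-6 + t) (j(t) = (t + t)/(t - 6) = (2*t)/(-6 + t) = 2*t/(-6 + t))
(10 + j(c))² = (10 + 2*3/(-6 + 3))² = (10 + 2*3/(-3))² = (10 + 2*3*(-⅓))² = (10 - 2)² = 8² = 64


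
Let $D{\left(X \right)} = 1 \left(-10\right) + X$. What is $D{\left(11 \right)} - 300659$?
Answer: $-300658$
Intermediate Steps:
$D{\left(X \right)} = -10 + X$
$D{\left(11 \right)} - 300659 = \left(-10 + 11\right) - 300659 = 1 - 300659 = -300658$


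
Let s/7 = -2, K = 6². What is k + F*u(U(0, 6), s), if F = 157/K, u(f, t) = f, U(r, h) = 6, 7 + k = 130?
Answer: 895/6 ≈ 149.17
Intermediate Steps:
k = 123 (k = -7 + 130 = 123)
K = 36
s = -14 (s = 7*(-2) = -14)
F = 157/36 ≈ 4.3611
k + F*u(U(0, 6), s) = 123 + (157/36)*6 = 123 + 157/6 = 895/6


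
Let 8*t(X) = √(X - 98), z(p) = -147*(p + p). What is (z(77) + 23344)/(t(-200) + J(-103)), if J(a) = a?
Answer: -2326976/339637 - 2824*I*√298/339637 ≈ -6.8514 - 0.14353*I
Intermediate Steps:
z(p) = -294*p
t(X) = √(-98 + X)/8 (t(X) = √(X - 98)/8 = √(-98 + X)/8)
(z(77) + 23344)/(t(-200) + J(-103)) = (-294*77 + 23344)/(√(-98 - 200)/8 - 103) = (-22638 + 23344)/(√(-298)/8 - 103) = 706/((I*√298)/8 - 103) = 706/(I*√298/8 - 103) = 706/(-103 + I*√298/8)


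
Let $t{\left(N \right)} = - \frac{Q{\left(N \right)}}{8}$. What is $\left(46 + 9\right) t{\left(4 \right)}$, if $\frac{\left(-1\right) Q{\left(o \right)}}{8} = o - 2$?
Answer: $110$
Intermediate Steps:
$Q{\left(o \right)} = 16 - 8 o$ ($Q{\left(o \right)} = - 8 \left(o - 2\right) = - 8 \left(-2 + o\right) = 16 - 8 o$)
$t{\left(N \right)} = -2 + N$ ($t{\left(N \right)} = - \frac{16 - 8 N}{8} = - (2 - N) = -2 + N$)
$\left(46 + 9\right) t{\left(4 \right)} = \left(46 + 9\right) \left(-2 + 4\right) = 55 \cdot 2 = 110$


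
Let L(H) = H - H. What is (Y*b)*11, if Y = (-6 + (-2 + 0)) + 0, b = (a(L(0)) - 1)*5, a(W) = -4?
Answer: 2200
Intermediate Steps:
L(H) = 0
b = -25 (b = (-4 - 1)*5 = -5*5 = -25)
Y = -8 (Y = (-6 - 2) + 0 = -8 + 0 = -8)
(Y*b)*11 = -8*(-25)*11 = 200*11 = 2200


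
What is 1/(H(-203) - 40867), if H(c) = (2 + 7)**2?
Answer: -1/40786 ≈ -2.4518e-5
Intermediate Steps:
H(c) = 81 (H(c) = 9**2 = 81)
1/(H(-203) - 40867) = 1/(81 - 40867) = 1/(-40786) = -1/40786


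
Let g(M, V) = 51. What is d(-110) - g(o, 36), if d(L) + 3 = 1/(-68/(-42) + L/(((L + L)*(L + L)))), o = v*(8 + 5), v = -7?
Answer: -797466/14939 ≈ -53.381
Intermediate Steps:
o = -91 (o = -7*(8 + 5) = -7*13 = -91)
d(L) = -3 + 1/(34/21 + 1/(4*L)) (d(L) = -3 + 1/(-68/(-42) + L/(((L + L)*(L + L)))) = -3 + 1/(-68*(-1/42) + L/(((2*L)*(2*L)))) = -3 + 1/(34/21 + L/((4*L**2))) = -3 + 1/(34/21 + L*(1/(4*L**2))) = -3 + 1/(34/21 + 1/(4*L)))
d(-110) - g(o, 36) = 9*(-7 - 36*(-110))/(21 + 136*(-110)) - 1*51 = 9*(-7 + 3960)/(21 - 14960) - 51 = 9*3953/(-14939) - 51 = 9*(-1/14939)*3953 - 51 = -35577/14939 - 51 = -797466/14939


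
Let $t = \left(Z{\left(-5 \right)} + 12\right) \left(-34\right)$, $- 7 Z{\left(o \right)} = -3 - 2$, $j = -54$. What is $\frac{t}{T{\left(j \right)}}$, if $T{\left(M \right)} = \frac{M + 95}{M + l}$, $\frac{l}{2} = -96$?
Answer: $\frac{18156}{7} \approx 2593.7$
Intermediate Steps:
$l = -192$ ($l = 2 \left(-96\right) = -192$)
$Z{\left(o \right)} = \frac{5}{7}$ ($Z{\left(o \right)} = - \frac{-3 - 2}{7} = \left(- \frac{1}{7}\right) \left(-5\right) = \frac{5}{7}$)
$T{\left(M \right)} = \frac{95 + M}{-192 + M}$ ($T{\left(M \right)} = \frac{M + 95}{M - 192} = \frac{95 + M}{-192 + M}$)
$t = - \frac{3026}{7}$ ($t = \left(\frac{5}{7} + 12\right) \left(-34\right) = \frac{89}{7} \left(-34\right) = - \frac{3026}{7} \approx -432.29$)
$\frac{t}{T{\left(j \right)}} = - \frac{3026}{7 \frac{95 - 54}{-192 - 54}} = - \frac{3026}{7 \frac{1}{-246} \cdot 41} = - \frac{3026}{7 \left(\left(- \frac{1}{246}\right) 41\right)} = - \frac{3026}{7 \left(- \frac{1}{6}\right)} = \left(- \frac{3026}{7}\right) \left(-6\right) = \frac{18156}{7}$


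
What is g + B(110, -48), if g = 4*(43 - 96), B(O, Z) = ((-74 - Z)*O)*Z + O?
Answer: 137178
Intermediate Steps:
B(O, Z) = O + O*Z*(-74 - Z) (B(O, Z) = (O*(-74 - Z))*Z + O = O*Z*(-74 - Z) + O = O + O*Z*(-74 - Z))
g = -212 (g = 4*(-53) = -212)
g + B(110, -48) = -212 + 110*(1 - 1*(-48)² - 74*(-48)) = -212 + 110*(1 - 1*2304 + 3552) = -212 + 110*(1 - 2304 + 3552) = -212 + 110*1249 = -212 + 137390 = 137178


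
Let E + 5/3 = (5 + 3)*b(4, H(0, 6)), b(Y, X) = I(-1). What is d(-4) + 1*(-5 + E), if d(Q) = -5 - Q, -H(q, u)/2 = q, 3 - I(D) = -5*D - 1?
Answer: -47/3 ≈ -15.667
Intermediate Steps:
I(D) = 4 + 5*D (I(D) = 3 - (-5*D - 1) = 3 - (-1 - 5*D) = 3 + (1 + 5*D) = 4 + 5*D)
H(q, u) = -2*q
b(Y, X) = -1 (b(Y, X) = 4 + 5*(-1) = 4 - 5 = -1)
E = -29/3 (E = -5/3 + (5 + 3)*(-1) = -5/3 + 8*(-1) = -5/3 - 8 = -29/3 ≈ -9.6667)
d(-4) + 1*(-5 + E) = (-5 - 1*(-4)) + 1*(-5 - 29/3) = (-5 + 4) + 1*(-44/3) = -1 - 44/3 = -47/3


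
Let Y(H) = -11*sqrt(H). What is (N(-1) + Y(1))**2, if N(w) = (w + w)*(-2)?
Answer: 49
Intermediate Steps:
N(w) = -4*w (N(w) = (2*w)*(-2) = -4*w)
(N(-1) + Y(1))**2 = (-4*(-1) - 11*sqrt(1))**2 = (4 - 11*1)**2 = (4 - 11)**2 = (-7)**2 = 49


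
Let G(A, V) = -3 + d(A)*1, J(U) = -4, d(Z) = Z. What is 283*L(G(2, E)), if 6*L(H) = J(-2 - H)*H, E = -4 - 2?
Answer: 566/3 ≈ 188.67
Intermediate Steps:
E = -6
G(A, V) = -3 + A (G(A, V) = -3 + A*1 = -3 + A)
L(H) = -2*H/3 (L(H) = (-4*H)/6 = -2*H/3)
283*L(G(2, E)) = 283*(-2*(-3 + 2)/3) = 283*(-⅔*(-1)) = 283*(⅔) = 566/3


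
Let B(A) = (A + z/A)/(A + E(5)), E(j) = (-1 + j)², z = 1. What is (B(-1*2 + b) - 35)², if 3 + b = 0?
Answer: 3806401/3025 ≈ 1258.3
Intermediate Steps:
b = -3 (b = -3 + 0 = -3)
B(A) = (A + 1/A)/(16 + A) (B(A) = (A + 1/A)/(A + (-1 + 5)²) = (A + 1/A)/(A + 4²) = (A + 1/A)/(A + 16) = (A + 1/A)/(16 + A))
(B(-1*2 + b) - 35)² = ((1 + (-1*2 - 3)²)/((-1*2 - 3)*(16 + (-1*2 - 3))) - 35)² = ((1 + (-2 - 3)²)/((-2 - 3)*(16 + (-2 - 3))) - 35)² = ((1 + (-5)²)/((-5)*(16 - 5)) - 35)² = (-⅕*(1 + 25)/11 - 35)² = (-⅕*1/11*26 - 35)² = (-26/55 - 35)² = (-1951/55)² = 3806401/3025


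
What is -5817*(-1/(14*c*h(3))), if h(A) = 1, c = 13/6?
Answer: 2493/13 ≈ 191.77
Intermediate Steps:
c = 13/6 (c = 13*(⅙) = 13/6 ≈ 2.1667)
-5817*(-1/(14*c*h(3))) = -5817/(((13/6)*1)*(-14)) = -5817/((13/6)*(-14)) = -5817/(-91/3) = -5817*(-3/91) = 2493/13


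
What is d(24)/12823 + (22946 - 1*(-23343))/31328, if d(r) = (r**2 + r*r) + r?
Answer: 630405575/401718944 ≈ 1.5693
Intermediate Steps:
d(r) = r + 2*r**2 (d(r) = (r**2 + r**2) + r = 2*r**2 + r = r + 2*r**2)
d(24)/12823 + (22946 - 1*(-23343))/31328 = (24*(1 + 2*24))/12823 + (22946 - 1*(-23343))/31328 = (24*(1 + 48))*(1/12823) + (22946 + 23343)*(1/31328) = (24*49)*(1/12823) + 46289*(1/31328) = 1176*(1/12823) + 46289/31328 = 1176/12823 + 46289/31328 = 630405575/401718944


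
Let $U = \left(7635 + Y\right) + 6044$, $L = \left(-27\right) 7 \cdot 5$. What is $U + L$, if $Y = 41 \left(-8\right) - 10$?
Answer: $12396$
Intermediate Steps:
$Y = -338$ ($Y = -328 - 10 = -338$)
$L = -945$ ($L = \left(-189\right) 5 = -945$)
$U = 13341$ ($U = \left(7635 - 338\right) + 6044 = 7297 + 6044 = 13341$)
$U + L = 13341 - 945 = 12396$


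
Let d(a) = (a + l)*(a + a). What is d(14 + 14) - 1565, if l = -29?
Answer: -1621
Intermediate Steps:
d(a) = 2*a*(-29 + a) (d(a) = (a - 29)*(a + a) = (-29 + a)*(2*a) = 2*a*(-29 + a))
d(14 + 14) - 1565 = 2*(14 + 14)*(-29 + (14 + 14)) - 1565 = 2*28*(-29 + 28) - 1565 = 2*28*(-1) - 1565 = -56 - 1565 = -1621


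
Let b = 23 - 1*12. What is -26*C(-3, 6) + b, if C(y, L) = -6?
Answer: 167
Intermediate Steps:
b = 11 (b = 23 - 12 = 11)
-26*C(-3, 6) + b = -26*(-6) + 11 = 156 + 11 = 167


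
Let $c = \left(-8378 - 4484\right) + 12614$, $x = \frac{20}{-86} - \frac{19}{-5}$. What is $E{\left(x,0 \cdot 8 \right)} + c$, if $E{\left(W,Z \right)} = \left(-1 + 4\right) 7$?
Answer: $-227$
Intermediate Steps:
$x = \frac{767}{215}$ ($x = 20 \left(- \frac{1}{86}\right) - - \frac{19}{5} = - \frac{10}{43} + \frac{19}{5} = \frac{767}{215} \approx 3.5674$)
$E{\left(W,Z \right)} = 21$ ($E{\left(W,Z \right)} = 3 \cdot 7 = 21$)
$c = -248$ ($c = -12862 + 12614 = -248$)
$E{\left(x,0 \cdot 8 \right)} + c = 21 - 248 = -227$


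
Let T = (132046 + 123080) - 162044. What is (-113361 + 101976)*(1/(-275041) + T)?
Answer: -291471556019985/275041 ≈ -1.0597e+9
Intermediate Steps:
T = 93082 (T = 255126 - 162044 = 93082)
(-113361 + 101976)*(1/(-275041) + T) = (-113361 + 101976)*(1/(-275041) + 93082) = -11385*(-1/275041 + 93082) = -11385*25601366361/275041 = -291471556019985/275041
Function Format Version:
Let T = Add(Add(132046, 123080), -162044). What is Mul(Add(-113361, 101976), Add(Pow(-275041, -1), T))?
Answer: Rational(-291471556019985, 275041) ≈ -1.0597e+9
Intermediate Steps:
T = 93082 (T = Add(255126, -162044) = 93082)
Mul(Add(-113361, 101976), Add(Pow(-275041, -1), T)) = Mul(Add(-113361, 101976), Add(Pow(-275041, -1), 93082)) = Mul(-11385, Add(Rational(-1, 275041), 93082)) = Mul(-11385, Rational(25601366361, 275041)) = Rational(-291471556019985, 275041)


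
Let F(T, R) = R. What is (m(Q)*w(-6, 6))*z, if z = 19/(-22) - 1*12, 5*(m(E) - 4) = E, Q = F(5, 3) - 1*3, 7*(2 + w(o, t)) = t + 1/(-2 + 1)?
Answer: 5094/77 ≈ 66.156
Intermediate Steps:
w(o, t) = -15/7 + t/7 (w(o, t) = -2 + (t + 1/(-2 + 1))/7 = -2 + (t + 1/(-1))/7 = -2 + (t - 1)/7 = -2 + (-1 + t)/7 = -2 + (-⅐ + t/7) = -15/7 + t/7)
Q = 0 (Q = 3 - 1*3 = 3 - 3 = 0)
m(E) = 4 + E/5
z = -283/22 (z = 19*(-1/22) - 12 = -19/22 - 12 = -283/22 ≈ -12.864)
(m(Q)*w(-6, 6))*z = ((4 + (⅕)*0)*(-15/7 + (⅐)*6))*(-283/22) = ((4 + 0)*(-15/7 + 6/7))*(-283/22) = (4*(-9/7))*(-283/22) = -36/7*(-283/22) = 5094/77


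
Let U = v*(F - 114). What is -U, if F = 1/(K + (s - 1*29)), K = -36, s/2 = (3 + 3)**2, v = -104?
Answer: -82888/7 ≈ -11841.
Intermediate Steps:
s = 72 (s = 2*(3 + 3)**2 = 2*6**2 = 2*36 = 72)
F = 1/7 (F = 1/(-36 + (72 - 1*29)) = 1/(-36 + (72 - 29)) = 1/(-36 + 43) = 1/7 ≈ 0.14286)
U = 82888/7 (U = -104*(1/7 - 114) = -104*(-797/7) = 82888/7 ≈ 11841.)
-U = -1*82888/7 = -82888/7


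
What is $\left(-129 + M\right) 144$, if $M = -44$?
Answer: $-24912$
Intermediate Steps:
$\left(-129 + M\right) 144 = \left(-129 - 44\right) 144 = \left(-173\right) 144 = -24912$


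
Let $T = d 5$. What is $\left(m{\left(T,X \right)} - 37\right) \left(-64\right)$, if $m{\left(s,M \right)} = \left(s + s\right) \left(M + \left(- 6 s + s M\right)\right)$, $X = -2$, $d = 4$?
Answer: $417088$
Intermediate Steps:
$T = 20$ ($T = 4 \cdot 5 = 20$)
$m{\left(s,M \right)} = 2 s \left(M - 6 s + M s\right)$ ($m{\left(s,M \right)} = 2 s \left(M + \left(- 6 s + M s\right)\right) = 2 s \left(M - 6 s + M s\right)$)
$\left(m{\left(T,X \right)} - 37\right) \left(-64\right) = \left(2 \cdot 20 \left(-2 - 120 - 40\right) - 37\right) \left(-64\right) = \left(2 \cdot 20 \left(-162\right) - 37\right) \left(-64\right) = \left(-6480 - 37\right) \left(-64\right) = \left(-6517\right) \left(-64\right) = 417088$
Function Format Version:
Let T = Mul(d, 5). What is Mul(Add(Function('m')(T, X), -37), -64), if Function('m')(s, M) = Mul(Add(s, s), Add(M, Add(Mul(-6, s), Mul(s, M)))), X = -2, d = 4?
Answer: 417088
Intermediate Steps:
T = 20 (T = Mul(4, 5) = 20)
Function('m')(s, M) = Mul(2, s, Add(M, Mul(-6, s), Mul(M, s))) (Function('m')(s, M) = Mul(Mul(2, s), Add(M, Add(Mul(-6, s), Mul(M, s)))) = Mul(Mul(2, s), Add(M, Mul(-6, s), Mul(M, s))) = Mul(2, s, Add(M, Mul(-6, s), Mul(M, s))))
Mul(Add(Function('m')(T, X), -37), -64) = Mul(Add(Mul(2, 20, Add(-2, Mul(-6, 20), Mul(-2, 20))), -37), -64) = Mul(Add(Mul(2, 20, Add(-2, -120, -40)), -37), -64) = Mul(Add(Mul(2, 20, -162), -37), -64) = Mul(Add(-6480, -37), -64) = Mul(-6517, -64) = 417088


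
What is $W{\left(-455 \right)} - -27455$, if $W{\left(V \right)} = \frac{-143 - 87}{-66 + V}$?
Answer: $\frac{14304285}{521} \approx 27455.0$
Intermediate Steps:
$W{\left(V \right)} = - \frac{230}{-66 + V}$
$W{\left(-455 \right)} - -27455 = - \frac{230}{-66 - 455} - -27455 = - \frac{230}{-521} + 27455 = \left(-230\right) \left(- \frac{1}{521}\right) + 27455 = \frac{230}{521} + 27455 = \frac{14304285}{521}$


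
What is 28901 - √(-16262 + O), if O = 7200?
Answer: 28901 - I*√9062 ≈ 28901.0 - 95.195*I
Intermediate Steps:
28901 - √(-16262 + O) = 28901 - √(-16262 + 7200) = 28901 - √(-9062) = 28901 - I*√9062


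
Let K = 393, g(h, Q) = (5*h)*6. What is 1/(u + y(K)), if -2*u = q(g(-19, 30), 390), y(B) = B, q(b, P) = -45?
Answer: 2/831 ≈ 0.0024067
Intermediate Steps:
g(h, Q) = 30*h
u = 45/2 (u = -½*(-45) = 45/2 ≈ 22.500)
1/(u + y(K)) = 1/(45/2 + 393) = 1/(831/2) = 2/831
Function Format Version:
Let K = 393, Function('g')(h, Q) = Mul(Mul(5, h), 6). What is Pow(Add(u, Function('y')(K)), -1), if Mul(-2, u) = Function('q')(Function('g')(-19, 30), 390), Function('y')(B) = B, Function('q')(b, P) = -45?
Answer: Rational(2, 831) ≈ 0.0024067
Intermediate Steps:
Function('g')(h, Q) = Mul(30, h)
u = Rational(45, 2) (u = Mul(Rational(-1, 2), -45) = Rational(45, 2) ≈ 22.500)
Pow(Add(u, Function('y')(K)), -1) = Pow(Add(Rational(45, 2), 393), -1) = Pow(Rational(831, 2), -1) = Rational(2, 831)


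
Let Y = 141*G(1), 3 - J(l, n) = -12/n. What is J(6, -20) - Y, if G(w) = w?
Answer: -693/5 ≈ -138.60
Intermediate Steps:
J(l, n) = 3 + 12/n (J(l, n) = 3 - (-12)/n = 3 + 12/n)
Y = 141 (Y = 141*1 = 141)
J(6, -20) - Y = (3 + 12/(-20)) - 1*141 = (3 + 12*(-1/20)) - 141 = (3 - ⅗) - 141 = 12/5 - 141 = -693/5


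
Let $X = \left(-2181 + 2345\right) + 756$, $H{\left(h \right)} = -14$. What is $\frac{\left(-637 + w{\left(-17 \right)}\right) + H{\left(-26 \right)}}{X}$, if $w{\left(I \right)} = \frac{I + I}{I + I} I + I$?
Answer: $- \frac{137}{184} \approx -0.74457$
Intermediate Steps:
$w{\left(I \right)} = 2 I$ ($w{\left(I \right)} = \frac{2 I}{2 I} I + I = 2 I \frac{1}{2 I} I + I = 1 I + I = I + I = 2 I$)
$X = 920$ ($X = 164 + 756 = 920$)
$\frac{\left(-637 + w{\left(-17 \right)}\right) + H{\left(-26 \right)}}{X} = \frac{\left(-637 + 2 \left(-17\right)\right) - 14}{920} = \left(\left(-637 - 34\right) - 14\right) \frac{1}{920} = \left(-671 - 14\right) \frac{1}{920} = \left(-685\right) \frac{1}{920} = - \frac{137}{184}$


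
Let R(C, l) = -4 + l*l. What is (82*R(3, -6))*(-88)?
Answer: -230912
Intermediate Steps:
R(C, l) = -4 + l²
(82*R(3, -6))*(-88) = (82*(-4 + (-6)²))*(-88) = (82*(-4 + 36))*(-88) = (82*32)*(-88) = 2624*(-88) = -230912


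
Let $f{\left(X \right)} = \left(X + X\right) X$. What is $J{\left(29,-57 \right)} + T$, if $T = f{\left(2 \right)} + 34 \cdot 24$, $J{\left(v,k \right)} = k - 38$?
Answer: $729$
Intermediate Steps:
$f{\left(X \right)} = 2 X^{2}$ ($f{\left(X \right)} = 2 X X = 2 X^{2}$)
$J{\left(v,k \right)} = -38 + k$
$T = 824$ ($T = 2 \cdot 2^{2} + 34 \cdot 24 = 2 \cdot 4 + 816 = 8 + 816 = 824$)
$J{\left(29,-57 \right)} + T = \left(-38 - 57\right) + 824 = -95 + 824 = 729$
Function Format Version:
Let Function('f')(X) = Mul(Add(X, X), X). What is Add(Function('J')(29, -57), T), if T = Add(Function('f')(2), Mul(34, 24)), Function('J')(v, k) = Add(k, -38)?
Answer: 729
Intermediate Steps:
Function('f')(X) = Mul(2, Pow(X, 2)) (Function('f')(X) = Mul(Mul(2, X), X) = Mul(2, Pow(X, 2)))
Function('J')(v, k) = Add(-38, k)
T = 824 (T = Add(Mul(2, Pow(2, 2)), Mul(34, 24)) = Add(Mul(2, 4), 816) = Add(8, 816) = 824)
Add(Function('J')(29, -57), T) = Add(Add(-38, -57), 824) = Add(-95, 824) = 729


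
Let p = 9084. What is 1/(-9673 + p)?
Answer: -1/589 ≈ -0.0016978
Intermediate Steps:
1/(-9673 + p) = 1/(-9673 + 9084) = 1/(-589) = -1/589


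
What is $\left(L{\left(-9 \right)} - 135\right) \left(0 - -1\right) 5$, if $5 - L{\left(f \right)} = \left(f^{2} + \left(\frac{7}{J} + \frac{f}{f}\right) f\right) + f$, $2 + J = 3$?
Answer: $-650$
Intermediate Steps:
$J = 1$ ($J = -2 + 3 = 1$)
$L{\left(f \right)} = 5 - f^{2} - 9 f$ ($L{\left(f \right)} = 5 - \left(\left(f^{2} + \left(\frac{7}{1} + \frac{f}{f}\right) f\right) + f\right) = 5 - \left(\left(f^{2} + \left(7 \cdot 1 + 1\right) f\right) + f\right) = 5 - \left(\left(f^{2} + \left(7 + 1\right) f\right) + f\right) = 5 - \left(\left(f^{2} + 8 f\right) + f\right) = 5 - \left(f^{2} + 9 f\right) = 5 - f^{2} - 9 f$)
$\left(L{\left(-9 \right)} - 135\right) \left(0 - -1\right) 5 = \left(\left(5 - \left(-9\right)^{2} - -81\right) - 135\right) \left(0 - -1\right) 5 = \left(\left(5 - 81 + 81\right) - 135\right) \left(0 + 1\right) 5 = \left(\left(5 - 81 + 81\right) - 135\right) 1 \cdot 5 = \left(5 - 135\right) 5 = \left(-130\right) 5 = -650$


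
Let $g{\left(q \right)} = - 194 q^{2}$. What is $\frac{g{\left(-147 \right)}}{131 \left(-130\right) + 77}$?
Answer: $\frac{1397382}{5651} \approx 247.28$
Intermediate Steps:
$\frac{g{\left(-147 \right)}}{131 \left(-130\right) + 77} = \frac{\left(-194\right) \left(-147\right)^{2}}{131 \left(-130\right) + 77} = \frac{\left(-194\right) 21609}{-17030 + 77} = - \frac{4192146}{-16953} = \left(-4192146\right) \left(- \frac{1}{16953}\right) = \frac{1397382}{5651}$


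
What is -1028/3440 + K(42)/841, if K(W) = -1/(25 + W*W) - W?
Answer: -15561677/44617660 ≈ -0.34878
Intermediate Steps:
K(W) = -W - 1/(25 + W**2) (K(W) = -1/(25 + W**2) - W = -W - 1/(25 + W**2))
-1028/3440 + K(42)/841 = -1028/3440 + ((-1 - 1*42**3 - 25*42)/(25 + 42**2))/841 = -1028*1/3440 + ((-1 - 1*74088 - 1050)/(25 + 1764))*(1/841) = -257/860 + ((-1 - 74088 - 1050)/1789)*(1/841) = -257/860 + ((1/1789)*(-75139))*(1/841) = -257/860 - 75139/1789*1/841 = -257/860 - 2591/51881 = -15561677/44617660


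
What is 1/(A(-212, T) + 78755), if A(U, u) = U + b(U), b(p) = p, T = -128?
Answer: 1/78331 ≈ 1.2766e-5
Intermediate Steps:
A(U, u) = 2*U (A(U, u) = U + U = 2*U)
1/(A(-212, T) + 78755) = 1/(2*(-212) + 78755) = 1/(-424 + 78755) = 1/78331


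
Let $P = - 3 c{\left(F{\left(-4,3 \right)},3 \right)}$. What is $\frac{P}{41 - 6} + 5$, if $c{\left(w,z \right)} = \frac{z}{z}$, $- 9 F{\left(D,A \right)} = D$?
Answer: $\frac{172}{35} \approx 4.9143$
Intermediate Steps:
$F{\left(D,A \right)} = - \frac{D}{9}$
$c{\left(w,z \right)} = 1$
$P = -3$ ($P = \left(-3\right) 1 = -3$)
$\frac{P}{41 - 6} + 5 = \frac{1}{41 - 6} \left(-3\right) + 5 = \frac{1}{35} \left(-3\right) + 5 = - \frac{3}{35} + 5 = \frac{172}{35}$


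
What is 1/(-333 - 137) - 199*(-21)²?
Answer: -41246731/470 ≈ -87759.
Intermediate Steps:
1/(-333 - 137) - 199*(-21)² = 1/(-470) - 199*441 = -1/470 - 87759 = -41246731/470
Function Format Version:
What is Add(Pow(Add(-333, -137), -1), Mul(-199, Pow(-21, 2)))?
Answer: Rational(-41246731, 470) ≈ -87759.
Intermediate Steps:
Add(Pow(Add(-333, -137), -1), Mul(-199, Pow(-21, 2))) = Add(Pow(-470, -1), Mul(-199, 441)) = Add(Rational(-1, 470), -87759) = Rational(-41246731, 470)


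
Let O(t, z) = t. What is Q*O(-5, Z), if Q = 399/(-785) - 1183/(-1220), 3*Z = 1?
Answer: -88375/38308 ≈ -2.3070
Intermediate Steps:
Z = 1/3 (Z = (1/3)*1 = 1/3 ≈ 0.33333)
Q = 17675/38308 (Q = 399*(-1/785) - 1183*(-1/1220) = -399/785 + 1183/1220 = 17675/38308 ≈ 0.46139)
Q*O(-5, Z) = (17675/38308)*(-5) = -88375/38308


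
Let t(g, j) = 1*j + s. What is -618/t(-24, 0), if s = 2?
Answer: -309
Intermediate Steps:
t(g, j) = 2 + j (t(g, j) = 1*j + 2 = j + 2 = 2 + j)
-618/t(-24, 0) = -618/(2 + 0) = -618/2 = -618*1/2 = -309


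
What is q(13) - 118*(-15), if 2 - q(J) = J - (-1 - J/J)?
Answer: 1757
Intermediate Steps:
q(J) = -J (q(J) = 2 - (J - (-1 - J/J)) = 2 - (J - (-1 - 1*1)) = 2 - (J - (-1 - 1)) = 2 - (J - 1*(-2)) = 2 - (J + 2) = 2 - (2 + J) = 2 + (-2 - J) = -J)
q(13) - 118*(-15) = -1*13 - 118*(-15) = -13 + 1770 = 1757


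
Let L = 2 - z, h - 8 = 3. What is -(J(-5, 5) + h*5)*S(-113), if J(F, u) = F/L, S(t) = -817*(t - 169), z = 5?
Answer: -13055660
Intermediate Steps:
h = 11 (h = 8 + 3 = 11)
L = -3 (L = 2 - 1*5 = 2 - 5 = -3)
S(t) = 138073 - 817*t (S(t) = -817*(-169 + t) = 138073 - 817*t)
J(F, u) = -F/3 (J(F, u) = F/(-3) = F*(-⅓) = -F/3)
-(J(-5, 5) + h*5)*S(-113) = -(-⅓*(-5) + 11*5)*(138073 - 817*(-113)) = -(5/3 + 55)*(138073 + 92321) = -170*230394/3 = -1*13055660 = -13055660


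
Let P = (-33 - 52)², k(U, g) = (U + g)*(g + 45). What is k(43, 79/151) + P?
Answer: 209913153/22801 ≈ 9206.3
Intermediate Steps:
k(U, g) = (45 + g)*(U + g) (k(U, g) = (U + g)*(45 + g) = (45 + g)*(U + g))
P = 7225 (P = (-85)² = 7225)
k(43, 79/151) + P = ((79/151)² + 45*43 + 45*(79/151) + 43*(79/151)) + 7225 = ((79*(1/151))² + 1935 + 45*(79*(1/151)) + 43*(79*(1/151))) + 7225 = ((79/151)² + 1935 + 45*(79/151) + 43*(79/151)) + 7225 = (6241/22801 + 1935 + 3555/151 + 3397/151) + 7225 = 45175928/22801 + 7225 = 209913153/22801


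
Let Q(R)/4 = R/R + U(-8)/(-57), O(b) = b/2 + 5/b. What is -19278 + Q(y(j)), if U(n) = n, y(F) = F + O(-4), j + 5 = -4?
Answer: -1098586/57 ≈ -19273.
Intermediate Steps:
j = -9 (j = -5 - 4 = -9)
O(b) = b/2 + 5/b (O(b) = b*(½) + 5/b = b/2 + 5/b)
y(F) = -13/4 + F (y(F) = F + ((½)*(-4) + 5/(-4)) = F + (-2 + 5*(-¼)) = F + (-2 - 5/4) = F - 13/4 = -13/4 + F)
Q(R) = 260/57 (Q(R) = 4*(R/R - 8/(-57)) = 4*(1 - 8*(-1/57)) = 4*(1 + 8/57) = 4*(65/57) = 260/57)
-19278 + Q(y(j)) = -19278 + 260/57 = -1098586/57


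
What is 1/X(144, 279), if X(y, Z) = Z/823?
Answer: 823/279 ≈ 2.9498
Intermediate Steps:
X(y, Z) = Z/823 (X(y, Z) = Z*(1/823) = Z/823)
1/X(144, 279) = 1/((1/823)*279) = 1/(279/823) = 823/279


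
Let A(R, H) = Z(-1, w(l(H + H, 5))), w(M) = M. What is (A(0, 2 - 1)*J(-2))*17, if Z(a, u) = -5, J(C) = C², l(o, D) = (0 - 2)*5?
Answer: -340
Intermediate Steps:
l(o, D) = -10 (l(o, D) = -2*5 = -10)
A(R, H) = -5
(A(0, 2 - 1)*J(-2))*17 = -5*(-2)²*17 = -5*4*17 = -20*17 = -340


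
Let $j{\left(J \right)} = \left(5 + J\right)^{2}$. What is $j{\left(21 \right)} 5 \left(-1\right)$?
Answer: $-3380$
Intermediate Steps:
$j{\left(21 \right)} 5 \left(-1\right) = \left(5 + 21\right)^{2} \cdot 5 \left(-1\right) = 26^{2} \left(-5\right) = 676 \left(-5\right) = -3380$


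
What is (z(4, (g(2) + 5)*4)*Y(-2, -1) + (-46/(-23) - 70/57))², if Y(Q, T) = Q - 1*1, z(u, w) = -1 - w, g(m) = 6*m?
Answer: 140256649/3249 ≈ 43169.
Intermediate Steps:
Y(Q, T) = -1 + Q (Y(Q, T) = Q - 1 = -1 + Q)
(z(4, (g(2) + 5)*4)*Y(-2, -1) + (-46/(-23) - 70/57))² = ((-1 - (6*2 + 5)*4)*(-1 - 2) + (-46/(-23) - 70/57))² = ((-1 - (12 + 5)*4)*(-3) + (-46*(-1/23) - 70*1/57))² = ((-1 - 17*4)*(-3) + (2 - 70/57))² = ((-1 - 1*68)*(-3) + 44/57)² = ((-1 - 68)*(-3) + 44/57)² = (-69*(-3) + 44/57)² = (207 + 44/57)² = (11843/57)² = 140256649/3249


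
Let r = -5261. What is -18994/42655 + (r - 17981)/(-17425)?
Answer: 132083412/148652675 ≈ 0.88854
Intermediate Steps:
-18994/42655 + (r - 17981)/(-17425) = -18994/42655 + (-5261 - 17981)/(-17425) = -18994*1/42655 - 23242*(-1/17425) = -18994/42655 + 23242/17425 = 132083412/148652675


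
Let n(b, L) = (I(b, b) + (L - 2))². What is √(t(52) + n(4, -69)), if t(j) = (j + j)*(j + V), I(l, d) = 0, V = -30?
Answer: √7329 ≈ 85.610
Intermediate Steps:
n(b, L) = (-2 + L)² (n(b, L) = (0 + (L - 2))² = (0 + (-2 + L))² = (-2 + L)²)
t(j) = 2*j*(-30 + j) (t(j) = (j + j)*(j - 30) = (2*j)*(-30 + j) = 2*j*(-30 + j))
√(t(52) + n(4, -69)) = √(2*52*(-30 + 52) + (-2 - 69)²) = √(2*52*22 + (-71)²) = √(2288 + 5041) = √7329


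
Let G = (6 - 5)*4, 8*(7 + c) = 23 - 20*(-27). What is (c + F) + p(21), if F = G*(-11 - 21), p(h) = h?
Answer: -349/8 ≈ -43.625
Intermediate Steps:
c = 507/8 (c = -7 + (23 - 20*(-27))/8 = -7 + (23 + 540)/8 = -7 + (⅛)*563 = -7 + 563/8 = 507/8 ≈ 63.375)
G = 4 (G = 1*4 = 4)
F = -128 (F = 4*(-11 - 21) = 4*(-32) = -128)
(c + F) + p(21) = (507/8 - 128) + 21 = -517/8 + 21 = -349/8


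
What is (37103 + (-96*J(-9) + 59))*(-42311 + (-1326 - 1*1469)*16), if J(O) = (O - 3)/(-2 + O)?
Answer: -35476446530/11 ≈ -3.2251e+9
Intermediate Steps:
J(O) = (-3 + O)/(-2 + O)
(37103 + (-96*J(-9) + 59))*(-42311 + (-1326 - 1*1469)*16) = (37103 + (-96*(-3 - 9)/(-2 - 9) + 59))*(-42311 + (-1326 - 1*1469)*16) = (37103 + (-96*(-12)/(-11) + 59))*(-42311 + (-1326 - 1469)*16) = (37103 + (-(-96)*(-12)/11 + 59))*(-42311 - 2795*16) = (37103 + (-96*12/11 + 59))*(-42311 - 44720) = (37103 + (-1152/11 + 59))*(-87031) = (37103 - 503/11)*(-87031) = (407630/11)*(-87031) = -35476446530/11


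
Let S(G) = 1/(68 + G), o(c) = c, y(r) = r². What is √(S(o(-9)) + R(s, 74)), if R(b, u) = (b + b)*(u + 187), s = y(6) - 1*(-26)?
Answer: √112659143/59 ≈ 179.90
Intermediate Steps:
s = 62 (s = 6² - 1*(-26) = 36 + 26 = 62)
R(b, u) = 2*b*(187 + u) (R(b, u) = (2*b)*(187 + u) = 2*b*(187 + u))
√(S(o(-9)) + R(s, 74)) = √(1/(68 - 9) + 2*62*(187 + 74)) = √(1/59 + 2*62*261) = √(1/59 + 32364) = √(1909477/59) = √112659143/59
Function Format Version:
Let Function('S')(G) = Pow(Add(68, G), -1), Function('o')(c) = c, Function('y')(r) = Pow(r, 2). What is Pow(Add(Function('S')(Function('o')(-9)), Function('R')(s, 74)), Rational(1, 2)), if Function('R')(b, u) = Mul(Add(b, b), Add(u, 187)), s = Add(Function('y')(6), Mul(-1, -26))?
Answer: Mul(Rational(1, 59), Pow(112659143, Rational(1, 2))) ≈ 179.90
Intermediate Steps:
s = 62 (s = Add(Pow(6, 2), Mul(-1, -26)) = Add(36, 26) = 62)
Function('R')(b, u) = Mul(2, b, Add(187, u)) (Function('R')(b, u) = Mul(Mul(2, b), Add(187, u)) = Mul(2, b, Add(187, u)))
Pow(Add(Function('S')(Function('o')(-9)), Function('R')(s, 74)), Rational(1, 2)) = Pow(Add(Pow(Add(68, -9), -1), Mul(2, 62, Add(187, 74))), Rational(1, 2)) = Pow(Add(Pow(59, -1), Mul(2, 62, 261)), Rational(1, 2)) = Pow(Add(Rational(1, 59), 32364), Rational(1, 2)) = Pow(Rational(1909477, 59), Rational(1, 2)) = Mul(Rational(1, 59), Pow(112659143, Rational(1, 2)))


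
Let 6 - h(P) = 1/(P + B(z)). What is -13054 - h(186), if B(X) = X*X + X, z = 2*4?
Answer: -3369479/258 ≈ -13060.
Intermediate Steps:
z = 8
B(X) = X + X² (B(X) = X² + X = X + X²)
h(P) = 6 - 1/(72 + P) (h(P) = 6 - 1/(P + 8*(1 + 8)) = 6 - 1/(P + 8*9) = 6 - 1/(P + 72) = 6 - 1/(72 + P))
-13054 - h(186) = -13054 - (431 + 6*186)/(72 + 186) = -13054 - (431 + 1116)/258 = -13054 - 1547/258 = -3369479/258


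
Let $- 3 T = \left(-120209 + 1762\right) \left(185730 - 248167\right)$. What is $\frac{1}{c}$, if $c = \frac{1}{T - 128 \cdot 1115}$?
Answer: $- \frac{7395903499}{3} \approx -2.4653 \cdot 10^{9}$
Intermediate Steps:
$T = - \frac{7395475339}{3}$ ($T = - \frac{\left(-120209 + 1762\right) \left(185730 - 248167\right)}{3} = - \frac{\left(-118447\right) \left(-62437\right)}{3} = \left(- \frac{1}{3}\right) 7395475339 = - \frac{7395475339}{3} \approx -2.4652 \cdot 10^{9}$)
$c = - \frac{3}{7395903499}$ ($c = \frac{1}{- \frac{7395475339}{3} - 128 \cdot 1115} = \frac{1}{- \frac{7395475339}{3} - 142720} = \frac{1}{- \frac{7395903499}{3}} = - \frac{3}{7395903499} \approx -4.0563 \cdot 10^{-10}$)
$\frac{1}{c} = \frac{1}{- \frac{3}{7395903499}} = - \frac{7395903499}{3}$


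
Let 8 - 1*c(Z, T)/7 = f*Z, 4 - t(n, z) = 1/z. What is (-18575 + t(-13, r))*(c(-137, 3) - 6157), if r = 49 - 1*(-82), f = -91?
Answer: 227150722740/131 ≈ 1.7340e+9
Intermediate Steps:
r = 131 (r = 49 + 82 = 131)
t(n, z) = 4 - 1/z
c(Z, T) = 56 + 637*Z (c(Z, T) = 56 - (-637)*Z = 56 + 637*Z)
(-18575 + t(-13, r))*(c(-137, 3) - 6157) = (-18575 + (4 - 1/131))*((56 + 637*(-137)) - 6157) = (-18575 + (4 - 1*1/131))*((56 - 87269) - 6157) = (-18575 + (4 - 1/131))*(-87213 - 6157) = (-18575 + 523/131)*(-93370) = -2432802/131*(-93370) = 227150722740/131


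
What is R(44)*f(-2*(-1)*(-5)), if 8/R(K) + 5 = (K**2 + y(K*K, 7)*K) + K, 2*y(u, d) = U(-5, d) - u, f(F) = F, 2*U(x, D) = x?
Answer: 5/2542 ≈ 0.0019670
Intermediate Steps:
U(x, D) = x/2
y(u, d) = -5/4 - u/2 (y(u, d) = ((1/2)*(-5) - u)/2 = (-5/2 - u)/2 = -5/4 - u/2)
R(K) = 8/(-5 + K + K**2 + K*(-5/4 - K**2/2)) (R(K) = 8/(-5 + ((K**2 + (-5/4 - K*K/2)*K) + K)) = 8/(-5 + ((K**2 + (-5/4 - K**2/2)*K) + K)) = 8/(-5 + ((K**2 + K*(-5/4 - K**2/2)) + K)) = 8/(-5 + (K + K**2 + K*(-5/4 - K**2/2))) = 8/(-5 + K + K**2 + K*(-5/4 - K**2/2)))
R(44)*f(-2*(-1)*(-5)) = (-32/(20 + 44 - 4*44**2 + 2*44**3))*(-2*(-1)*(-5)) = (-32/(20 + 44 - 4*1936 + 2*85184))*(2*(-5)) = -32/(20 + 44 - 7744 + 170368)*(-10) = -32/162688*(-10) = -32*1/162688*(-10) = -1/5084*(-10) = 5/2542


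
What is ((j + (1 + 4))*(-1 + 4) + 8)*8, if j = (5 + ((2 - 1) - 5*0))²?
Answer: 1048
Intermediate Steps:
j = 36 (j = (5 + (1 + 0))² = (5 + 1)² = 6² = 36)
((j + (1 + 4))*(-1 + 4) + 8)*8 = ((36 + (1 + 4))*(-1 + 4) + 8)*8 = ((36 + 5)*3 + 8)*8 = (41*3 + 8)*8 = (123 + 8)*8 = 131*8 = 1048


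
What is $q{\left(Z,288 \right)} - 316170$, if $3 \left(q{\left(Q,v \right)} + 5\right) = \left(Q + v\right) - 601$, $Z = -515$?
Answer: $-316451$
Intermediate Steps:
$q{\left(Q,v \right)} = - \frac{616}{3} + \frac{Q}{3} + \frac{v}{3}$ ($q{\left(Q,v \right)} = -5 + \frac{\left(Q + v\right) - 601}{3} = -5 + \frac{-601 + Q + v}{3} = -5 + \left(- \frac{601}{3} + \frac{Q}{3} + \frac{v}{3}\right) = - \frac{616}{3} + \frac{Q}{3} + \frac{v}{3}$)
$q{\left(Z,288 \right)} - 316170 = \left(- \frac{616}{3} + \frac{1}{3} \left(-515\right) + \frac{1}{3} \cdot 288\right) - 316170 = \left(- \frac{616}{3} - \frac{515}{3} + 96\right) - 316170 = -281 - 316170 = -316451$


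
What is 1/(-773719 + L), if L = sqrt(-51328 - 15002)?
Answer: -773719/598641157291 - 3*I*sqrt(7370)/598641157291 ≈ -1.2925e-6 - 4.3022e-10*I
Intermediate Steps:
L = 3*I*sqrt(7370) (L = sqrt(-66330) = 3*I*sqrt(7370) ≈ 257.55*I)
1/(-773719 + L) = 1/(-773719 + 3*I*sqrt(7370))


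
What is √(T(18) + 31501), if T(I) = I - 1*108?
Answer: √31411 ≈ 177.23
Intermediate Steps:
T(I) = -108 + I (T(I) = I - 108 = -108 + I)
√(T(18) + 31501) = √((-108 + 18) + 31501) = √(-90 + 31501) = √31411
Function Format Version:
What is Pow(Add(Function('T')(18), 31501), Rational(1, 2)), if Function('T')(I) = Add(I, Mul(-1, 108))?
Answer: Pow(31411, Rational(1, 2)) ≈ 177.23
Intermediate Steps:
Function('T')(I) = Add(-108, I) (Function('T')(I) = Add(I, -108) = Add(-108, I))
Pow(Add(Function('T')(18), 31501), Rational(1, 2)) = Pow(Add(Add(-108, 18), 31501), Rational(1, 2)) = Pow(Add(-90, 31501), Rational(1, 2)) = Pow(31411, Rational(1, 2))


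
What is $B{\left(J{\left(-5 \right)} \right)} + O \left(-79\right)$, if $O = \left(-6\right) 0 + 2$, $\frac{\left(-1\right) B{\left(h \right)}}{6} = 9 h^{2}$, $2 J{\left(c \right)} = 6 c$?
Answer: $-12308$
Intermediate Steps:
$J{\left(c \right)} = 3 c$ ($J{\left(c \right)} = \frac{6 c}{2} = 3 c$)
$B{\left(h \right)} = - 54 h^{2}$ ($B{\left(h \right)} = - 6 \cdot 9 h^{2} = - 54 h^{2}$)
$O = 2$ ($O = 0 + 2 = 2$)
$B{\left(J{\left(-5 \right)} \right)} + O \left(-79\right) = - 54 \left(3 \left(-5\right)\right)^{2} + 2 \left(-79\right) = - 54 \left(-15\right)^{2} - 158 = \left(-54\right) 225 - 158 = -12150 - 158 = -12308$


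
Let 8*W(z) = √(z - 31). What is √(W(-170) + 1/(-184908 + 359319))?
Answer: √(310064 + 6759821538*I*√201)/232548 ≈ 0.94133 + 0.94132*I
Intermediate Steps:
W(z) = √(-31 + z)/8 (W(z) = √(z - 31)/8 = √(-31 + z)/8)
√(W(-170) + 1/(-184908 + 359319)) = √(√(-31 - 170)/8 + 1/(-184908 + 359319)) = √(√(-201)/8 + 1/174411) = √((I*√201)/8 + 1/174411) = √(I*√201/8 + 1/174411) = √(1/174411 + I*√201/8)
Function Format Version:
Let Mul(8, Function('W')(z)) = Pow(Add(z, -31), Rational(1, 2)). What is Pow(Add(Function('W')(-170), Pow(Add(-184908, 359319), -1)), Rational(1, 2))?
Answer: Mul(Rational(1, 232548), Pow(Add(310064, Mul(6759821538, I, Pow(201, Rational(1, 2)))), Rational(1, 2))) ≈ Add(0.94133, Mul(0.94132, I))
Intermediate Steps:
Function('W')(z) = Mul(Rational(1, 8), Pow(Add(-31, z), Rational(1, 2))) (Function('W')(z) = Mul(Rational(1, 8), Pow(Add(z, -31), Rational(1, 2))) = Mul(Rational(1, 8), Pow(Add(-31, z), Rational(1, 2))))
Pow(Add(Function('W')(-170), Pow(Add(-184908, 359319), -1)), Rational(1, 2)) = Pow(Add(Mul(Rational(1, 8), Pow(Add(-31, -170), Rational(1, 2))), Pow(Add(-184908, 359319), -1)), Rational(1, 2)) = Pow(Add(Mul(Rational(1, 8), Pow(-201, Rational(1, 2))), Pow(174411, -1)), Rational(1, 2)) = Pow(Add(Mul(Rational(1, 8), Mul(I, Pow(201, Rational(1, 2)))), Rational(1, 174411)), Rational(1, 2)) = Pow(Add(Mul(Rational(1, 8), I, Pow(201, Rational(1, 2))), Rational(1, 174411)), Rational(1, 2)) = Pow(Add(Rational(1, 174411), Mul(Rational(1, 8), I, Pow(201, Rational(1, 2)))), Rational(1, 2))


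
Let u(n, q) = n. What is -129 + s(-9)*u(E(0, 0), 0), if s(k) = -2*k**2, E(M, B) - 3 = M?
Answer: -615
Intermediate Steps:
E(M, B) = 3 + M
-129 + s(-9)*u(E(0, 0), 0) = -129 + (-2*(-9)**2)*(3 + 0) = -129 - 2*81*3 = -129 - 162*3 = -129 - 486 = -615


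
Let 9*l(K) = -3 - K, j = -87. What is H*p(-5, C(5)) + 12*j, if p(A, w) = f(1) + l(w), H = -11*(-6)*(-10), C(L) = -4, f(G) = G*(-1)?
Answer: -1372/3 ≈ -457.33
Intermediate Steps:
f(G) = -G
H = -660 (H = 66*(-10) = -660)
l(K) = -⅓ - K/9 (l(K) = (-3 - K)/9 = -⅓ - K/9)
p(A, w) = -4/3 - w/9 (p(A, w) = -1*1 + (-⅓ - w/9) = -1 + (-⅓ - w/9) = -4/3 - w/9)
H*p(-5, C(5)) + 12*j = -660*(-4/3 - ⅑*(-4)) + 12*(-87) = -660*(-4/3 + 4/9) - 1044 = -660*(-8/9) - 1044 = 1760/3 - 1044 = -1372/3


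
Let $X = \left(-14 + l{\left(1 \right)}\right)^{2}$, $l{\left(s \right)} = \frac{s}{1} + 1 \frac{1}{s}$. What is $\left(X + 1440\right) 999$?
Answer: $1582416$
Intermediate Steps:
$l{\left(s \right)} = s + \frac{1}{s}$ ($l{\left(s \right)} = s 1 + \frac{1}{s} = s + \frac{1}{s}$)
$X = 144$ ($X = \left(-14 + \left(1 + 1^{-1}\right)\right)^{2} = \left(-14 + \left(1 + 1\right)\right)^{2} = \left(-14 + 2\right)^{2} = \left(-12\right)^{2} = 144$)
$\left(X + 1440\right) 999 = \left(144 + 1440\right) 999 = 1584 \cdot 999 = 1582416$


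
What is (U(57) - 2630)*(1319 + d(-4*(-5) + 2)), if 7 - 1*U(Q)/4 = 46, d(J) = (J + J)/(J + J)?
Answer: -3677520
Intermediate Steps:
d(J) = 1 (d(J) = (2*J)/((2*J)) = (2*J)*(1/(2*J)) = 1)
U(Q) = -156 (U(Q) = 28 - 4*46 = 28 - 184 = -156)
(U(57) - 2630)*(1319 + d(-4*(-5) + 2)) = (-156 - 2630)*(1319 + 1) = -2786*1320 = -3677520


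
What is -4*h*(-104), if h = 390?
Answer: 162240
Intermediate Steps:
-4*h*(-104) = -4*390*(-104) = -1560*(-104) = 162240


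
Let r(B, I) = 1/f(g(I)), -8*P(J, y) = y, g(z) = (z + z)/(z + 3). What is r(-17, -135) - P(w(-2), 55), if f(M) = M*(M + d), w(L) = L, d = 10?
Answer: 659747/95400 ≈ 6.9156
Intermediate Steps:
g(z) = 2*z/(3 + z) (g(z) = (2*z)/(3 + z) = 2*z/(3 + z))
f(M) = M*(10 + M) (f(M) = M*(M + 10) = M*(10 + M))
P(J, y) = -y/8
r(B, I) = (3 + I)/(2*I*(10 + 2*I/(3 + I))) (r(B, I) = 1/((2*I/(3 + I))*(10 + 2*I/(3 + I))) = 1/(2*I*(10 + 2*I/(3 + I))/(3 + I)) = (3 + I)/(2*I*(10 + 2*I/(3 + I))))
r(-17, -135) - P(w(-2), 55) = (1/12)*(3 - 135)²/(-135*(5 + 2*(-135))) - (-1)*55/8 = (1/12)*(-1/135)*(-132)²/(5 - 270) - 1*(-55/8) = (1/12)*(-1/135)*17424/(-265) + 55/8 = (1/12)*(-1/135)*17424*(-1/265) + 55/8 = 484/11925 + 55/8 = 659747/95400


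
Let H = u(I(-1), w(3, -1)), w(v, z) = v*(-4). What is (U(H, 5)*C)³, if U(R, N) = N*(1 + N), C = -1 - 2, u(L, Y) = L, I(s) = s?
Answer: -729000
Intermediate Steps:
w(v, z) = -4*v
C = -3
H = -1
(U(H, 5)*C)³ = ((5*(1 + 5))*(-3))³ = ((5*6)*(-3))³ = (30*(-3))³ = (-90)³ = -729000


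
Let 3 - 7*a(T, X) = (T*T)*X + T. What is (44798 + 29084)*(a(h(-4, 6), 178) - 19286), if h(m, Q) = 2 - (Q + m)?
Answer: -9973996118/7 ≈ -1.4249e+9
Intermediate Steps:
h(m, Q) = 2 - Q - m (h(m, Q) = 2 + (-Q - m) = 2 - Q - m)
a(T, X) = 3/7 - T/7 - X*T**2/7 (a(T, X) = 3/7 - ((T*T)*X + T)/7 = 3/7 - (T**2*X + T)/7 = 3/7 - (X*T**2 + T)/7 = 3/7 - (T + X*T**2)/7 = 3/7 + (-T/7 - X*T**2/7) = 3/7 - T/7 - X*T**2/7)
(44798 + 29084)*(a(h(-4, 6), 178) - 19286) = (44798 + 29084)*((3/7 - (2 - 1*6 - 1*(-4))/7 - 1/7*178*(2 - 1*6 - 1*(-4))**2) - 19286) = 73882*((3/7 - (2 - 6 + 4)/7 - 1/7*178*(2 - 6 + 4)**2) - 19286) = 73882*((3/7 - 1/7*0 - 1/7*178*0**2) - 19286) = 73882*((3/7 + 0 - 1/7*178*0) - 19286) = 73882*((3/7 + 0 + 0) - 19286) = 73882*(3/7 - 19286) = 73882*(-134999/7) = -9973996118/7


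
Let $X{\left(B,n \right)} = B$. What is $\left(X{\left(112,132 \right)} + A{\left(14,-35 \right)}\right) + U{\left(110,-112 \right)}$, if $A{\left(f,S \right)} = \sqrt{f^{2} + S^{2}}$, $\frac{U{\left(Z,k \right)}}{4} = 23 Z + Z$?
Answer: $10672 + 7 \sqrt{29} \approx 10710.0$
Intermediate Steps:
$U{\left(Z,k \right)} = 96 Z$ ($U{\left(Z,k \right)} = 4 \left(23 Z + Z\right) = 4 \cdot 24 Z = 96 Z$)
$A{\left(f,S \right)} = \sqrt{S^{2} + f^{2}}$
$\left(X{\left(112,132 \right)} + A{\left(14,-35 \right)}\right) + U{\left(110,-112 \right)} = \left(112 + \sqrt{\left(-35\right)^{2} + 14^{2}}\right) + 96 \cdot 110 = \left(112 + \sqrt{1225 + 196}\right) + 10560 = \left(112 + \sqrt{1421}\right) + 10560 = \left(112 + 7 \sqrt{29}\right) + 10560 = 10672 + 7 \sqrt{29}$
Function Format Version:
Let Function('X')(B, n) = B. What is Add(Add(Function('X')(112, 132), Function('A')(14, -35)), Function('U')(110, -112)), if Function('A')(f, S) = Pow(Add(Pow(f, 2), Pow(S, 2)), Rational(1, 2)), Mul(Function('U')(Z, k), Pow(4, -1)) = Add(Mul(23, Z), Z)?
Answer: Add(10672, Mul(7, Pow(29, Rational(1, 2)))) ≈ 10710.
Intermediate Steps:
Function('U')(Z, k) = Mul(96, Z) (Function('U')(Z, k) = Mul(4, Add(Mul(23, Z), Z)) = Mul(4, Mul(24, Z)) = Mul(96, Z))
Function('A')(f, S) = Pow(Add(Pow(S, 2), Pow(f, 2)), Rational(1, 2))
Add(Add(Function('X')(112, 132), Function('A')(14, -35)), Function('U')(110, -112)) = Add(Add(112, Pow(Add(Pow(-35, 2), Pow(14, 2)), Rational(1, 2))), Mul(96, 110)) = Add(Add(112, Pow(Add(1225, 196), Rational(1, 2))), 10560) = Add(Add(112, Pow(1421, Rational(1, 2))), 10560) = Add(Add(112, Mul(7, Pow(29, Rational(1, 2)))), 10560) = Add(10672, Mul(7, Pow(29, Rational(1, 2))))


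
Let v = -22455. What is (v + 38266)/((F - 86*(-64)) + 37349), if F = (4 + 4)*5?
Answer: 15811/42893 ≈ 0.36862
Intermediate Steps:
F = 40 (F = 8*5 = 40)
(v + 38266)/((F - 86*(-64)) + 37349) = (-22455 + 38266)/((40 - 86*(-64)) + 37349) = 15811/((40 + 5504) + 37349) = 15811/(5544 + 37349) = 15811/42893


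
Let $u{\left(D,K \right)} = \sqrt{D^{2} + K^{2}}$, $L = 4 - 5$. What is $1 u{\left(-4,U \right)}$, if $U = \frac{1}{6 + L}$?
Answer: $\frac{\sqrt{401}}{5} \approx 4.005$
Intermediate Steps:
$L = -1$
$U = \frac{1}{5}$ ($U = \frac{1}{6 - 1} = \frac{1}{5} \approx 0.2$)
$1 u{\left(-4,U \right)} = 1 \sqrt{\left(-4\right)^{2} + \left(\frac{1}{5}\right)^{2}} = 1 \sqrt{16 + \frac{1}{25}} = 1 \sqrt{\frac{401}{25}} = 1 \frac{\sqrt{401}}{5} = \frac{\sqrt{401}}{5}$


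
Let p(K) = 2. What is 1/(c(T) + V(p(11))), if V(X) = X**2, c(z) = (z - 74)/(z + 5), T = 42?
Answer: 47/156 ≈ 0.30128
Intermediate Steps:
c(z) = (-74 + z)/(5 + z)
1/(c(T) + V(p(11))) = 1/((-74 + 42)/(5 + 42) + 2**2) = 1/(-32/47 + 4) = 1/(156/47) = 47/156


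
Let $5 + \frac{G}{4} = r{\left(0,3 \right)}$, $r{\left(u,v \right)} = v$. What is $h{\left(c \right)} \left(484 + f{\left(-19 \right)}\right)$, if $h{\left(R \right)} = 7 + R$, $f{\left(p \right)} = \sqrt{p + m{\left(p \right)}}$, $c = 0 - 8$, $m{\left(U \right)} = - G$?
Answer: $-484 - i \sqrt{11} \approx -484.0 - 3.3166 i$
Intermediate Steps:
$G = -8$ ($G = -20 + 4 \cdot 3 = -20 + 12 = -8$)
$m{\left(U \right)} = 8$ ($m{\left(U \right)} = \left(-1\right) \left(-8\right) = 8$)
$c = -8$ ($c = 0 - 8 = -8$)
$f{\left(p \right)} = \sqrt{8 + p}$ ($f{\left(p \right)} = \sqrt{p + 8} = \sqrt{8 + p}$)
$h{\left(c \right)} \left(484 + f{\left(-19 \right)}\right) = \left(7 - 8\right) \left(484 + \sqrt{8 - 19}\right) = - (484 + \sqrt{-11}) = - (484 + i \sqrt{11}) = -484 - i \sqrt{11}$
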